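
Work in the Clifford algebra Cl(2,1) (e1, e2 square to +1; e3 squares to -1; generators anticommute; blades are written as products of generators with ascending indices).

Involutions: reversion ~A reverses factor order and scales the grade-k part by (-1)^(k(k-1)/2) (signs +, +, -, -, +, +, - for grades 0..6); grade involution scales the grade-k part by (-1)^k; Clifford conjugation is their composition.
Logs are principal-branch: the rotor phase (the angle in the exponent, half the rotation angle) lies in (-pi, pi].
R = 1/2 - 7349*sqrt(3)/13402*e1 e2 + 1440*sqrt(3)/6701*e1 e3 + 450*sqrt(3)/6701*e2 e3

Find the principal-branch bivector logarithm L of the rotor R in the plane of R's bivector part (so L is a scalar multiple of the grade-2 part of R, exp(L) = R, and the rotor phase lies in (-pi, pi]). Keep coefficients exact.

The scalar part of R is 1/2, and that scalar determines the rotor phase on the principal branch; recovering the unit plane as bivector-part over sine of the phase gives L = phase * plane.
Concretely: cos(phase) = 1/2 gives phase = ±pi/3, and since phase/sin(phase) is even the sign is immaterial: L = (phase/sin(phase)) * <R>_2 = (2*sqrt(3)*pi/9) * <R>_2.
Answer: -7349*pi/20103*e1 e2 + 960*pi/6701*e1 e3 + 300*pi/6701*e2 e3


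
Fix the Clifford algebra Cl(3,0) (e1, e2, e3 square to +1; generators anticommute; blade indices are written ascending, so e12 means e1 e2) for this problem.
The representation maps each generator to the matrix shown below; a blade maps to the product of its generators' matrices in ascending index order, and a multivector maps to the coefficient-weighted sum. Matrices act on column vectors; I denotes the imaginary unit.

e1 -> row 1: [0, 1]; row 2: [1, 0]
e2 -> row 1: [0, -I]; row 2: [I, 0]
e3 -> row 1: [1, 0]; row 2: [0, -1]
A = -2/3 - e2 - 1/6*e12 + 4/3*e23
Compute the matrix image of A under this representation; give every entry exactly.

Bivector images (products of the table entries): rho(e12) = rho(e1)rho(e2) = row 1: [I, 0]; row 2: [0, -I]; rho(e23) = rho(e2)rho(e3) = row 1: [0, I]; row 2: [I, 0].
M = (-2/3)*1 + (-1)*rho(e2) + (-1/6)*rho(e12) + (4/3)*rho(e23), summed entrywise (1 is the identity matrix):
Answer: row 1: [-2/3 - I/6, 7*I/3]; row 2: [I/3, -2/3 + I/6]


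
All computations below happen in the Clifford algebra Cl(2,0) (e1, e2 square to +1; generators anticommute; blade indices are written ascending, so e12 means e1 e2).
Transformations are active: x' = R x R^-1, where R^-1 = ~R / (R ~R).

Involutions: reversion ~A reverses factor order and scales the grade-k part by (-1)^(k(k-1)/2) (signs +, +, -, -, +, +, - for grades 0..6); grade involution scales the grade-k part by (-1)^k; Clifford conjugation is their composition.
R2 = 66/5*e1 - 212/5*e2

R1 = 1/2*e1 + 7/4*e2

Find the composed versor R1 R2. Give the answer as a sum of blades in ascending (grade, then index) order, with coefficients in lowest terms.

Distribute over the terms of R1 (each basis-blade product reordered to ascending indices, repeated generators contracted through their squares):
(1/2*e1) R2 = 33/5 - 106/5*e12
(7/4*e2) R2 = -371/5 - 231/10*e12
Summing the partial products and collecting blades:
Answer: -338/5 - 443/10*e12


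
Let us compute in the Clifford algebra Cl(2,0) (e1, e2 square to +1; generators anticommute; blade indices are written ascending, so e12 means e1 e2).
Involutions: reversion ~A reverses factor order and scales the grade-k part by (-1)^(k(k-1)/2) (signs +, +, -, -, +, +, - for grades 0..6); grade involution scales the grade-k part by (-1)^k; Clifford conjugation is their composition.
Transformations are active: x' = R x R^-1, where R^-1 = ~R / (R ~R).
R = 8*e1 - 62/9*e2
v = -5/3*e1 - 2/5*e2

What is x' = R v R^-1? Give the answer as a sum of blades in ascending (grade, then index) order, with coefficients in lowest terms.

~R = 8*e1 - 62/9*e2, and R ~R = 9028/81, so R^-1 = ~R / (9028/81).
R v = -476/45 - 1982/135*e12
Answer: 5017/33855*e1 + 3854/2257*e2


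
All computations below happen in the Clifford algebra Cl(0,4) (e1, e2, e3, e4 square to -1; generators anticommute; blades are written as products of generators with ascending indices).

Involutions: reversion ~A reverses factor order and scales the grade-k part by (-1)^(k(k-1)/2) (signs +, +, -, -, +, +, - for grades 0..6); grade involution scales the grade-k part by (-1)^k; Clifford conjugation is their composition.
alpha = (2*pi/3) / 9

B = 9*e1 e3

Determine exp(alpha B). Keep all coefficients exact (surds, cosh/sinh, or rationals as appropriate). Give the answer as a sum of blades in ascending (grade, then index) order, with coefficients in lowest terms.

B^2 = (9)^2*(e1 e3)^2 = 81*(-1) = -81 (a basis 2-blade squares to minus the product of its generators' squares).
B^2 = -81 — circular case — the even/odd split gives cos and sin: l = 9, alpha*l = 2*pi/3, so exp(alpha B) = cos(2*pi/3) + (sin(2*pi/3)/9)*B = -1/2 + (sqrt(3)/18)*B.
Answer: -1/2 + sqrt(3)/2*e1 e3


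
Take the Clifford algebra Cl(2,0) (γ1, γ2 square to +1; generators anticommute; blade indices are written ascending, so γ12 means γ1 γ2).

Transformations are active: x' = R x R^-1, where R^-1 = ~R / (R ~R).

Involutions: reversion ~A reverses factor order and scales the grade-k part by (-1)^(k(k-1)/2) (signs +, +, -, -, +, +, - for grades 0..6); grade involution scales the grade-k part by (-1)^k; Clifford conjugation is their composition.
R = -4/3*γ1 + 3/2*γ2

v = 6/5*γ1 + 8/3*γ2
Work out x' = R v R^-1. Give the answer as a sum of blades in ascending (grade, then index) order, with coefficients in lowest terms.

~R = -4/3*γ1 + 3/2*γ2, and R ~R = 145/36, so R^-1 = ~R / (145/36).
R v = 12/5 - 241/45*γ12
Answer: -2022/725*γ1 - 1912/2175*γ2


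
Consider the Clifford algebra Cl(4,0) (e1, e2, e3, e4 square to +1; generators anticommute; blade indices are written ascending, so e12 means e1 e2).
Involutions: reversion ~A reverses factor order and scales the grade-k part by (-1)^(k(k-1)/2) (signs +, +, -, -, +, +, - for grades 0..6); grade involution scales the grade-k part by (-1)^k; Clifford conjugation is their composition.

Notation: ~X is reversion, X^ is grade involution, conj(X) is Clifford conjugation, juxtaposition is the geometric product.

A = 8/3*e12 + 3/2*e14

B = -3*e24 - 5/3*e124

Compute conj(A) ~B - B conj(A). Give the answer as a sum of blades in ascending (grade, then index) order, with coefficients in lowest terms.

first term: -5/2*e2 + 40/9*e4 + 9/2*e12 - 8*e14
second term: 5/2*e2 - 40/9*e4 + 9/2*e12 - 8*e14
Answer: -5*e2 + 80/9*e4


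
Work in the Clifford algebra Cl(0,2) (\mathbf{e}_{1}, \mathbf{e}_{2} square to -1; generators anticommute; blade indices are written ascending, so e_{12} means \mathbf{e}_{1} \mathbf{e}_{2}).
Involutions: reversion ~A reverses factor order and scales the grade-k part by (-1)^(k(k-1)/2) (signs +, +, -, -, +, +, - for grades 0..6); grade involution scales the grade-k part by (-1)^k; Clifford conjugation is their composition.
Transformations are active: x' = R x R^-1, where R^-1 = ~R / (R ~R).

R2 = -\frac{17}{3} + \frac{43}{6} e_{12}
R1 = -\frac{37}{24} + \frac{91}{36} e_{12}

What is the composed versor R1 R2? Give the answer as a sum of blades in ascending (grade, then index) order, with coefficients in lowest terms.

Distribute over the terms of R1 (each basis-blade product reordered to ascending indices, repeated generators contracted through their squares):
(-\frac{37}{24}) R2 = \frac{629}{72} - \frac{1591}{144} e_{12}
(\frac{91}{36} e_{12}) R2 = -\frac{3913}{216} - \frac{1547}{108} e_{12}
Summing the partial products and collecting blades:
Answer: -\frac{1013}{108} - \frac{10961}{432} e_{12}


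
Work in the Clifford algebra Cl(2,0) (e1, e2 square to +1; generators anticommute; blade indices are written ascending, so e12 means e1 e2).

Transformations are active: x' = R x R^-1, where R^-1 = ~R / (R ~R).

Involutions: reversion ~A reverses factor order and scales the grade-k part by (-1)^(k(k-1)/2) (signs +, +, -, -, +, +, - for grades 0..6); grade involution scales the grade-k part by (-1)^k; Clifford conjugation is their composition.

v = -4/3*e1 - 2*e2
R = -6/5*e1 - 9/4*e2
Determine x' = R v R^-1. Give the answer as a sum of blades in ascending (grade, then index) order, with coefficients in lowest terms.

~R = -6/5*e1 - 9/4*e2, and R ~R = 2601/400, so R^-1 = ~R / (2601/400).
R v = 61/10 - 3/5*e12
Answer: -796/867*e1 - 642/289*e2


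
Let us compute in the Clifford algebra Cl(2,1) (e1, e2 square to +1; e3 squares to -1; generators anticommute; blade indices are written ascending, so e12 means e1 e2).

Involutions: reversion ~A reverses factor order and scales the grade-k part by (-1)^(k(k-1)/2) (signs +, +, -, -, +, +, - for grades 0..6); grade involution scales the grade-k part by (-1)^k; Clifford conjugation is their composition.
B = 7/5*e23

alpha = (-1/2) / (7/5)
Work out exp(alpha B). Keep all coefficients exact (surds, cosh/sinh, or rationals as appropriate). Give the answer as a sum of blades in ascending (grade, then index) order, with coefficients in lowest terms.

B^2 = (7/5)^2*(e23)^2 = 49/25*(+1) = 49/25 (a basis 2-blade squares to minus the product of its generators' squares).
B^2 = 49/25 — hyperbolic case — the even/odd split gives cosh and sinh: l = 7/5, alpha*l = -1/2, so exp(alpha B) = cosh(-1/2) + (sinh(-1/2)/(7/5))*B = cosh(1/2) + (-5*sinh(1/2)/7)*B.
Answer: cosh(1/2) - sinh(1/2)*e23


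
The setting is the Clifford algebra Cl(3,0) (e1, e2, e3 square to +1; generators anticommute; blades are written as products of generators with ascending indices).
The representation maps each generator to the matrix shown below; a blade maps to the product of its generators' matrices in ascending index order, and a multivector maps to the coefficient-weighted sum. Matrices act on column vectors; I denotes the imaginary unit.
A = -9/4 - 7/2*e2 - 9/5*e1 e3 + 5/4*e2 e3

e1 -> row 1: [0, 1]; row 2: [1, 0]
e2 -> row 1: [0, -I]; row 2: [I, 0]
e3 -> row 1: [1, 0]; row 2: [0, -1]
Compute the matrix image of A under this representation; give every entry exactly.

Bivector images (products of the table entries): rho(e1 e3) = rho(e1)rho(e3) = row 1: [0, -1]; row 2: [1, 0]; rho(e2 e3) = rho(e2)rho(e3) = row 1: [0, I]; row 2: [I, 0].
M = (-9/4)*1 + (-7/2)*rho(e2) + (-9/5)*rho(e1 e3) + (5/4)*rho(e2 e3), summed entrywise (1 is the identity matrix):
Answer: row 1: [-9/4, 9/5 + 19*I/4]; row 2: [-9/5 - 9*I/4, -9/4]


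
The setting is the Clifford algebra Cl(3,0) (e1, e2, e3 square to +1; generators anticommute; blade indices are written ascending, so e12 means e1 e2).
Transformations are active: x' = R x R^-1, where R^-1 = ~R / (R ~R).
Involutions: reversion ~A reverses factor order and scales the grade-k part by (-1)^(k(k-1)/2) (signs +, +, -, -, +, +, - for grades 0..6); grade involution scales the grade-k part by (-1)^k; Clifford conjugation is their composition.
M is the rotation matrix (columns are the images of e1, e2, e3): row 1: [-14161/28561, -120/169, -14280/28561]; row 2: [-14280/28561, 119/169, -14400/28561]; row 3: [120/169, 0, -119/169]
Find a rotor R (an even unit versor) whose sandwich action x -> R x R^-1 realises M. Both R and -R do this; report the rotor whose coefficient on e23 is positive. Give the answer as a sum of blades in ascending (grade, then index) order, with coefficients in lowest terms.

Method: write R = a + b12*e12 + b13*e13 + b23*e23 with a^2 + b12^2 + b13^2 + b23^2 = 1 (so R^-1 = ~R). Expanding the columns R e_j ~R gives tr M = 4a^2 - 1 and, from the antisymmetric part, M21 - M12 = -4a*b12, M13 - M31 = 4a*b13, M32 - M23 = -4a*b23.
Here tr M = -14161/28561, so a^2 = (1 + tr M)/4 = 3600/28561 and a = ±60/169. Taking a = 60/169: M21 - M12 = 6000/28561, M13 - M31 = -34560/28561, M32 - M23 = 14400/28561, giving b12 = -25/169, b13 = -144/169, b23 = -60/169, i.e. R = 60/169 - 25/169*e12 - 144/169*e13 - 60/169*e23.
Its e23 coefficient is negative, so report the other preimage -R.
Answer: -60/169 + 25/169*e12 + 144/169*e13 + 60/169*e23. Note: both R and -R realise this M (trace -14161/28561); the covering map identifies them, and the e23-coefficient sign is the tie-breaker.


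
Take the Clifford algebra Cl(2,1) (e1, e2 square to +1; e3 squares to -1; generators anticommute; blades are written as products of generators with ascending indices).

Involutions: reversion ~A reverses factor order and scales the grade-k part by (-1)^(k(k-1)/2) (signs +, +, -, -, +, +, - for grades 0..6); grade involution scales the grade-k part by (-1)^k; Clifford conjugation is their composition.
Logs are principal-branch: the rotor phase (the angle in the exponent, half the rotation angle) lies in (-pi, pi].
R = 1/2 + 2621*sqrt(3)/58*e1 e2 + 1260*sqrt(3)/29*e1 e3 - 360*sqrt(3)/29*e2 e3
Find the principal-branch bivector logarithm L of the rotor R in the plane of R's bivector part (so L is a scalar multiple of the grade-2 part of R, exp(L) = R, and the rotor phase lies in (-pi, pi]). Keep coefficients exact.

The scalar part of R is 1/2, so the principal-branch rotor phase is pinned; divide the bivector part by its sine to get the unit plane — L is the phase times that plane.
Concretely: cos(phase) = 1/2 gives phase = ±pi/3, and since phase/sin(phase) is even the sign is immaterial: L = (phase/sin(phase)) * <R>_2 = (2*sqrt(3)*pi/9) * <R>_2.
Answer: 2621*pi/87*e1 e2 + 840*pi/29*e1 e3 - 240*pi/29*e2 e3


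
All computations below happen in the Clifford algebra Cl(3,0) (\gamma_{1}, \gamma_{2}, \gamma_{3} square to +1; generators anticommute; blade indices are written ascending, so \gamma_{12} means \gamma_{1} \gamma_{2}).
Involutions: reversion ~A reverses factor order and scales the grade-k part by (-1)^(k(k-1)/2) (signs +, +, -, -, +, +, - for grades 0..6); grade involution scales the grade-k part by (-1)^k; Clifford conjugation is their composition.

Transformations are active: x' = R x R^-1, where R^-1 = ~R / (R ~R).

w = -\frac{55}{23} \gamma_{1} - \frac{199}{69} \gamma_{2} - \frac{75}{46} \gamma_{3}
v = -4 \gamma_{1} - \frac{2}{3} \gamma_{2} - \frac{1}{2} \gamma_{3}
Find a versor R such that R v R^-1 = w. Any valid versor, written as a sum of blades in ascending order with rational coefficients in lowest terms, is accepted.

The midline construction: v and w both square to \frac{601}{36}, so reflecting in their sum -\frac{147}{23} \gamma_{1} - \frac{245}{69} \gamma_{2} - \frac{49}{23} \gamma_{3} exchanges them.
Answer: -\frac{147}{23} \gamma_{1} - \frac{245}{69} \gamma_{2} - \frac{49}{23} \gamma_{3}


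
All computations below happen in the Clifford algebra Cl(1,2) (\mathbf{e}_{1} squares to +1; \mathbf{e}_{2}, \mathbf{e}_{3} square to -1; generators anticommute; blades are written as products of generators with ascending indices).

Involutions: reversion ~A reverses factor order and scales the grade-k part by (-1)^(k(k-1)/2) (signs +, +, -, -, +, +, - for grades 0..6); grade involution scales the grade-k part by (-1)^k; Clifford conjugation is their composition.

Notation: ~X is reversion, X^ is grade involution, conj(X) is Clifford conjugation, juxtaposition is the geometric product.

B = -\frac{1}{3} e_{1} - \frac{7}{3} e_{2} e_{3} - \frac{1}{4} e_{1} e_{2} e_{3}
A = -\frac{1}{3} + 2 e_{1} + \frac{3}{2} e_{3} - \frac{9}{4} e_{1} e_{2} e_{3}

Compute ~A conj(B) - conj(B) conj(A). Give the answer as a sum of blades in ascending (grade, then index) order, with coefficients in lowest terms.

first term: \frac{59}{48} - \frac{193}{36} e_{1} + \frac{7}{2} e_{2} + \frac{3}{8} e_{1} e_{2} - \frac{1}{2} e_{1} e_{3} - \frac{19}{36} e_{2} e_{3} + \frac{19}{4} e_{1} e_{2} e_{3}
second term: -\frac{59}{48} + \frac{185}{36} e_{1} + \frac{7}{2} e_{2} - \frac{3}{8} e_{1} e_{2} - \frac{1}{2} e_{1} e_{3} - \frac{37}{36} e_{2} e_{3} - \frac{55}{12} e_{1} e_{2} e_{3}
Answer: \frac{59}{24} - \frac{21}{2} e_{1} + \frac{3}{4} e_{1} e_{2} + \frac{1}{2} e_{2} e_{3} + \frac{28}{3} e_{1} e_{2} e_{3}


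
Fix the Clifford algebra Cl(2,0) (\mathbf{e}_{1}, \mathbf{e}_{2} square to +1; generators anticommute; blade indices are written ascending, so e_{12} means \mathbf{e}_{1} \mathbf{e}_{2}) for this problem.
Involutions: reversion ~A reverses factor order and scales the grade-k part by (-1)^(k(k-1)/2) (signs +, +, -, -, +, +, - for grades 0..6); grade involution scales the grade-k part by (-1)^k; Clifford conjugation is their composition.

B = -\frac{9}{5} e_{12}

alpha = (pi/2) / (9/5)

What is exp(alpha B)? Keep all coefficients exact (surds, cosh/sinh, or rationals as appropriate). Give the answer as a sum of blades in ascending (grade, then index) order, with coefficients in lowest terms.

B^2 = (-\frac{9}{5})^2*(e_{12})^2 = \frac{81}{25}*(-1) = -\frac{81}{25} (a basis 2-blade squares to minus the product of its generators' squares).
B^2 = -\frac{81}{25} — circular case — the even/odd split gives cos and sin: l = \frac{9}{5}, alpha*l = \frac{\pi}{2}, so exp(alpha B) = cos(\frac{\pi}{2}) + (sin(\frac{\pi}{2})/(\frac{9}{5}))*B = 0 + (\frac{5}{9})*B.
Answer: -e_{12}


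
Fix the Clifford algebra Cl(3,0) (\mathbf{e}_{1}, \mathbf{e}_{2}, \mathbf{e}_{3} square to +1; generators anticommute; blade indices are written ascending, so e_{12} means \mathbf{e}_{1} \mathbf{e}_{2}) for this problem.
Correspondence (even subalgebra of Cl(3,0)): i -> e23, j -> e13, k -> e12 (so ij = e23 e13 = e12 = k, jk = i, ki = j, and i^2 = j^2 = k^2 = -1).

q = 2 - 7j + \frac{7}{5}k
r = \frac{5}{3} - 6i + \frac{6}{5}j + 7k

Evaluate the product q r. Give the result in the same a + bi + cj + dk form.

In blades: q = 2 + \frac{7}{5} e_{12} - 7 e_{13}, r = \frac{5}{3} + 7 e_{12} + \frac{6}{5} e_{13} - 6 e_{23}.
Distribute q over r term by term (generator squares from the signature, products reordered to ascending indices): (2)*r = \frac{10}{3} + 14 e_{12} + \frac{12}{5} e_{13} - 12 e_{23}; (\frac{7}{5} e_{12})*r = -\frac{49}{5} + \frac{7}{3} e_{12} - \frac{42}{5} e_{13} - \frac{42}{25} e_{23}; (-7 e_{13})*r = \frac{42}{5} - 42 e_{12} - \frac{35}{3} e_{13} - 49 e_{23}.
Sum: \frac{29}{15} - \frac{77}{3} e_{12} - \frac{53}{3} e_{13} - \frac{1567}{25} e_{23}; translating back through the correspondence:
Answer: \frac{29}{15} - \frac{1567}{25}i - \frac{53}{3}j - \frac{77}{3}k


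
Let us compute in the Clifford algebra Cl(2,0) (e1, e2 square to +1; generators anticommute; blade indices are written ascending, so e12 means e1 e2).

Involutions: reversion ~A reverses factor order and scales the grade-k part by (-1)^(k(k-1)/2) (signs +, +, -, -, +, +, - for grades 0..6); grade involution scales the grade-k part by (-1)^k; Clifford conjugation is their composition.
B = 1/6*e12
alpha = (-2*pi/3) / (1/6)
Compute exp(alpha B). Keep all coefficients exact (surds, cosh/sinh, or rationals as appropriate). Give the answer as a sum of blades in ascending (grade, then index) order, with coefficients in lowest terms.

B^2 = (1/6)^2*(e12)^2 = 1/36*(-1) = -1/36 (a basis 2-blade squares to minus the product of its generators' squares).
B^2 = -1/36 — the negative square puts this in the circular regime; l = 1/6, alpha*l = -2*pi/3, so exp(alpha B) = cos(-2*pi/3) + (sin(-2*pi/3)/(1/6))*B = -1/2 + (-3*sqrt(3))*B.
Answer: -1/2 - sqrt(3)/2*e12


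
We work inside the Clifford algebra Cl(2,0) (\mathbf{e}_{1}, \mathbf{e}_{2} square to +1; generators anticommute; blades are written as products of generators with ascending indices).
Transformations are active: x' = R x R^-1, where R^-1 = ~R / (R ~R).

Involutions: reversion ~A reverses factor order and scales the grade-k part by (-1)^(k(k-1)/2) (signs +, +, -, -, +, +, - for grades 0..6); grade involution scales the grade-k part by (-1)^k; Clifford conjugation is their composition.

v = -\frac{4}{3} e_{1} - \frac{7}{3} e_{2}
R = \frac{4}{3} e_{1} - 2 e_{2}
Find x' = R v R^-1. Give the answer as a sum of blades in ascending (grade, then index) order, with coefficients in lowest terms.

~R = \frac{4}{3} e_{1} - 2 e_{2}, and R ~R = \frac{52}{9}, so R^-1 = ~R / (\frac{52}{9}).
R v = \frac{26}{9} - \frac{52}{9} e_{1} e_{2}
Answer: \frac{8}{3} e_{1} + \frac{1}{3} e_{2}


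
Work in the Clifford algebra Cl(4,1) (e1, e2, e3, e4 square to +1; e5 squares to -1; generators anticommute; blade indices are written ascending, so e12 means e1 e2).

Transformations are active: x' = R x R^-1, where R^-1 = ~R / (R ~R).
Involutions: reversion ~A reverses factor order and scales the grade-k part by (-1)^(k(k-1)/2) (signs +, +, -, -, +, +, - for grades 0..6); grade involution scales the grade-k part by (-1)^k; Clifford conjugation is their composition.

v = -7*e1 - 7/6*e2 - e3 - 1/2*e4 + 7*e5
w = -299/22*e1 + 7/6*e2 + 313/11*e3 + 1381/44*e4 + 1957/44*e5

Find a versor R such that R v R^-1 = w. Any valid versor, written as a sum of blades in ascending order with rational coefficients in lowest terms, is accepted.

Equal squares first: v^2 = w^2 = 47/18. Then v + w = -453/22*e1 + 302/11*e3 + 1359/44*e4 + 2265/44*e5 is a versor taking v to w, provided it is invertible.
Answer: -453/22*e1 + 302/11*e3 + 1359/44*e4 + 2265/44*e5


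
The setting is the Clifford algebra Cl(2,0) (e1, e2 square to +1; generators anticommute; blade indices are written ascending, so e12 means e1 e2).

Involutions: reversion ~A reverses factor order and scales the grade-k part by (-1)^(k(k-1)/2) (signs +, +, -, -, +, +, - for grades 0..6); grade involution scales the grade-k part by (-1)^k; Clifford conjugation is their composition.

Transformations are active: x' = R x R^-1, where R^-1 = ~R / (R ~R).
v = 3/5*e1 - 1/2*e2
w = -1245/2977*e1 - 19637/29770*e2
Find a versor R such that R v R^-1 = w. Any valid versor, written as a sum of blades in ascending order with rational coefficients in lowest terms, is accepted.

Sketch: the shared square 61/100 makes R = v + w = 2706/14885*e1 - 17261/14885*e2 the natural versor; its sandwich fixes that direction, negates (v - w)/2, and sends v to w.
Answer: 2706/14885*e1 - 17261/14885*e2


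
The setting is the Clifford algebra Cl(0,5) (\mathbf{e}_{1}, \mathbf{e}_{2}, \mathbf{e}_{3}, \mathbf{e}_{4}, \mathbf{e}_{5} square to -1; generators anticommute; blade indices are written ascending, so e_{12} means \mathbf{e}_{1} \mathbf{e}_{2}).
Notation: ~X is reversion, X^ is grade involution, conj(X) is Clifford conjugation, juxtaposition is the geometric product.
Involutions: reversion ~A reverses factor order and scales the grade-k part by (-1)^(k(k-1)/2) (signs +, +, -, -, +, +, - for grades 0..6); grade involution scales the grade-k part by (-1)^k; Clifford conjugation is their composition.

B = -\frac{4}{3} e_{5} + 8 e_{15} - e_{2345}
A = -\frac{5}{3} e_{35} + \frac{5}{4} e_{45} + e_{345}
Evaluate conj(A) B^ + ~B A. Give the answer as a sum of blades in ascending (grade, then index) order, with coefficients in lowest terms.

first term: e_{2} - \frac{20}{9} e_{3} + \frac{5}{3} e_{4} - \frac{40}{3} e_{13} + 10 e_{14} - \frac{5}{4} e_{23} - \frac{5}{3} e_{24} - \frac{4}{3} e_{34} + 8 e_{134}
second term: -e_{2} + \frac{20}{9} e_{3} - \frac{5}{3} e_{4} + \frac{40}{3} e_{13} - 10 e_{14} + \frac{5}{4} e_{23} + \frac{5}{3} e_{24} + \frac{4}{3} e_{34} + 8 e_{134}
Answer: 16 e_{134}


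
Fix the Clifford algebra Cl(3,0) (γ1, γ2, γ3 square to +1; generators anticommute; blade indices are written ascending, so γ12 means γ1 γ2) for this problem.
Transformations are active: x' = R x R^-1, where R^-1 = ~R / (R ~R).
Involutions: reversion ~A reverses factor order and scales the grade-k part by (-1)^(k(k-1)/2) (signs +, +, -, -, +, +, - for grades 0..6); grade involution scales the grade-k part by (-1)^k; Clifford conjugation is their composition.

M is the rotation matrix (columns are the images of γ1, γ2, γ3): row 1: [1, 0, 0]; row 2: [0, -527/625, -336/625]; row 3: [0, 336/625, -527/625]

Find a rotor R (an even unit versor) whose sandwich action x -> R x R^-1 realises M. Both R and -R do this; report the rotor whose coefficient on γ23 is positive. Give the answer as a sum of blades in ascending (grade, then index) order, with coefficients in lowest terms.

Method: write R = a + b12*γ12 + b13*γ13 + b23*γ23 with a^2 + b12^2 + b13^2 + b23^2 = 1 (so R^-1 = ~R). Expanding the columns R e_j ~R gives tr M = 4a^2 - 1 and, from the antisymmetric part, M21 - M12 = -4a*b12, M13 - M31 = 4a*b13, M32 - M23 = -4a*b23.
Here tr M = -429/625, so a^2 = (1 + tr M)/4 = 49/625 and a = ±7/25. Taking a = 7/25: M21 - M12 = 0, M13 - M31 = 0, M32 - M23 = 672/625, giving b12 = 0, b13 = 0, b23 = -24/25, i.e. R = 7/25 - 24/25*γ23.
Its γ23 coefficient is negative, so report the other preimage -R.
Answer: -7/25 + 24/25*γ23. Why the constraint matters: R and -R act identically through the sandwich — M has trace -429/625 either way — so only the sign condition on γ23 picks one of the two preimages.


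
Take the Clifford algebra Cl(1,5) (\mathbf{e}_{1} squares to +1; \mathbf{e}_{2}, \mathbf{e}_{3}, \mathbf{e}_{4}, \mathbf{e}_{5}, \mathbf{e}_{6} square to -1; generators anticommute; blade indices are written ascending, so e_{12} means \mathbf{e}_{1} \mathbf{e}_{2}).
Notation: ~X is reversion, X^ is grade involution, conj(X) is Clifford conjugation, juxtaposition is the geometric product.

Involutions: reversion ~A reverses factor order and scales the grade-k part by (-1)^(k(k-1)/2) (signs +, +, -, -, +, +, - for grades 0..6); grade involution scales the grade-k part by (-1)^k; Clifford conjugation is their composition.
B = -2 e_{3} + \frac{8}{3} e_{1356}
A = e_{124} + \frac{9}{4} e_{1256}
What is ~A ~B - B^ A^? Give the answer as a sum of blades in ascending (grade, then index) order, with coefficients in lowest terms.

first term: 6 e_{23} - 2 e_{1234} - \frac{9}{2} e_{12356} + \frac{8}{3} e_{23456}
second term: -6 e_{23} - 2 e_{1234} + \frac{9}{2} e_{12356} - \frac{8}{3} e_{23456}
Answer: 12 e_{23} - 9 e_{12356} + \frac{16}{3} e_{23456}


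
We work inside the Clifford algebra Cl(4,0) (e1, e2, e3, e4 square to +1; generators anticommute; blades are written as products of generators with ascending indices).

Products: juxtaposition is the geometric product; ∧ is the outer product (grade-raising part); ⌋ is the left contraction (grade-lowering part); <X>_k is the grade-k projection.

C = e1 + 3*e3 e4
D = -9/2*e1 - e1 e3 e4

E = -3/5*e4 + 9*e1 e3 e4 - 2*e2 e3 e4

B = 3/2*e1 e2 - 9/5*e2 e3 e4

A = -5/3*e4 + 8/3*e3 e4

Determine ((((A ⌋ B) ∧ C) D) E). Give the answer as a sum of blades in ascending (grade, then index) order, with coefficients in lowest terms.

step 1: 24/5*e2 + 3*e2 e3
step 2: -24/5*e1 e2 + 3*e1 e2 e3 + 72/5*e2 e3 e4
step 3: -108/5*e2 - 72/5*e1 e2 - 27/2*e2 e3 - 3*e2 e4 - 24/5*e2 e3 e4 + 324/5*e1 e2 e3 e4
step 4: -48/5 + 648/5*e1 + 585*e2 + 6*e3 - 27*e4 - 216/5*e1 e2 + 72/25*e2 e3 + 324/25*e2 e4 + 216/5*e3 e4 - 297/25*e1 e2 e3 - 5643/50*e1 e2 e4 + 144/5*e1 e3 e4 + 1377/10*e2 e3 e4 + 972/5*e1 e2 e3 e4
Answer: -48/5 + 648/5*e1 + 585*e2 + 6*e3 - 27*e4 - 216/5*e1 e2 + 72/25*e2 e3 + 324/25*e2 e4 + 216/5*e3 e4 - 297/25*e1 e2 e3 - 5643/50*e1 e2 e4 + 144/5*e1 e3 e4 + 1377/10*e2 e3 e4 + 972/5*e1 e2 e3 e4


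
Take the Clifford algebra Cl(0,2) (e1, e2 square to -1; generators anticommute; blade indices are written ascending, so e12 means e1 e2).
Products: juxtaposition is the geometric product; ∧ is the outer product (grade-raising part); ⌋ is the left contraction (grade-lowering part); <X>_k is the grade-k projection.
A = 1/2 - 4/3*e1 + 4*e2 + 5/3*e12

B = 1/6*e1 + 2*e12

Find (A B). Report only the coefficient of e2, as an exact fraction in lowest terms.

step 1: -28/9 + 97/12*e1 + 53/18*e2 + 1/3*e12
Answer: 53/18


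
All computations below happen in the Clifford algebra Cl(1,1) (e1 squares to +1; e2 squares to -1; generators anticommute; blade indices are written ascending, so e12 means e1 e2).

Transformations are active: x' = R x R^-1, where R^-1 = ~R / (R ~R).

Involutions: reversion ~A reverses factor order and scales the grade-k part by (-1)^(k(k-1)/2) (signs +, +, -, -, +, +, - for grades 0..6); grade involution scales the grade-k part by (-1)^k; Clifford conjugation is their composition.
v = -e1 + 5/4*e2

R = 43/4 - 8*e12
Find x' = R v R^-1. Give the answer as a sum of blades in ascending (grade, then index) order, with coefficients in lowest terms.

~R = 43/4 + 8*e12, and R ~R = 825/16, so R^-1 = ~R / (825/16).
R v = -3/4*e1 + 87/16*e2
Answer: 189/275*e1 + 1119/1100*e2


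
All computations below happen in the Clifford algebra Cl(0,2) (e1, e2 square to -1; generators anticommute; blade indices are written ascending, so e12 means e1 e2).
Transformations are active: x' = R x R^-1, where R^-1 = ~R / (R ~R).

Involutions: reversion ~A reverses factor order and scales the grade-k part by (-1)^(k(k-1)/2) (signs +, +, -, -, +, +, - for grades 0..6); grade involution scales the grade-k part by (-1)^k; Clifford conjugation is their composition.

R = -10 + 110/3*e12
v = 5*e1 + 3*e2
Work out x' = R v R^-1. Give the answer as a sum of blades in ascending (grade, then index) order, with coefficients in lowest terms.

~R = -10 - 110/3*e12, and R ~R = 13000/9, so R^-1 = ~R / (13000/9).
R v = -160*e1 + 460/3*e2
Answer: -181/65*e1 - 333/65*e2


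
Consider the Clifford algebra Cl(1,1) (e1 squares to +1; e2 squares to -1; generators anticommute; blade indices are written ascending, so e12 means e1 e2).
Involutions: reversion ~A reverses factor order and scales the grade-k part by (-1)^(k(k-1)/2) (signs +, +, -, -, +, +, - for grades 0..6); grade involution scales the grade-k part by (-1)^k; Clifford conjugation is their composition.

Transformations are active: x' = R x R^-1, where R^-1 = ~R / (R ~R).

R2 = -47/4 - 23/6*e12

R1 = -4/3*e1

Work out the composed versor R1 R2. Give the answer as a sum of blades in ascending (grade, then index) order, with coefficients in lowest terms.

Distribute over the terms of R1 (each basis-blade product reordered to ascending indices, repeated generators contracted through their squares):
(-4/3*e1) R2 = 47/3*e1 + 46/9*e2
Answer: 47/3*e1 + 46/9*e2


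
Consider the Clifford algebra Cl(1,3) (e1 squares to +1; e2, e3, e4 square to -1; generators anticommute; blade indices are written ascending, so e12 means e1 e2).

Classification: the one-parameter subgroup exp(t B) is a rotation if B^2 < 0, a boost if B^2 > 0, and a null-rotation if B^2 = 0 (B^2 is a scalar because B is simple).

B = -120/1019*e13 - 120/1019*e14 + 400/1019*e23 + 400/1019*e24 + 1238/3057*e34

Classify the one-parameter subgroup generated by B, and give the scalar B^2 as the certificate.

B^2 term by term: the squares give (-120/1019)^2*(e13)^2 + (-120/1019)^2*(e14)^2 + (400/1019)^2*(e23)^2 + (400/1019)^2*(e24)^2 + (1238/3057)^2*(e34)^2 = 14400/1038361*(+1) + 14400/1038361*(+1) + 160000/1038361*(-1) + 160000/1038361*(-1) + 1532644/9345249*(-1) = -4/9 (each basis 2-blade squares to minus the product of its generators' squares); cross terms between blades sharing an index anticommute and cancel; the commuting (index-disjoint) pairs give grade-4 terms 2*c*c'*(blade product), which cancel blade by blade — e1234: 96000/1038361 - 96000/1038361 = 0 — confirming B is simple. So B^2 = -4/9.
Answer: rotation, certificate B^2 = -4/9. Key observation: B^2 = -4/9 is a conjugation invariant, so its sign decides the class regardless of the surface form of B.


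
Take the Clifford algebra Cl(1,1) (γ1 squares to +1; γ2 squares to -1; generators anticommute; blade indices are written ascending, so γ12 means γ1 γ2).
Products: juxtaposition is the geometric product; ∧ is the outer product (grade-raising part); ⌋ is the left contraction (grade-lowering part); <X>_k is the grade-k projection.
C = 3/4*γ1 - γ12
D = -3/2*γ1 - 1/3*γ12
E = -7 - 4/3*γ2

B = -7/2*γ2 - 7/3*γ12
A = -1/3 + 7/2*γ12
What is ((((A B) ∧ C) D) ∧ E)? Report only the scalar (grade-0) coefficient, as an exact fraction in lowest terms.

step 1: -49/6 + 49/4*γ1 + 7/6*γ2 + 7/9*γ12
step 2: -49/8*γ1 + 175/24*γ12
step 3: 973/144 + 623/48*γ2
step 4: -6811/144 - 43141/432*γ2
Answer: -6811/144


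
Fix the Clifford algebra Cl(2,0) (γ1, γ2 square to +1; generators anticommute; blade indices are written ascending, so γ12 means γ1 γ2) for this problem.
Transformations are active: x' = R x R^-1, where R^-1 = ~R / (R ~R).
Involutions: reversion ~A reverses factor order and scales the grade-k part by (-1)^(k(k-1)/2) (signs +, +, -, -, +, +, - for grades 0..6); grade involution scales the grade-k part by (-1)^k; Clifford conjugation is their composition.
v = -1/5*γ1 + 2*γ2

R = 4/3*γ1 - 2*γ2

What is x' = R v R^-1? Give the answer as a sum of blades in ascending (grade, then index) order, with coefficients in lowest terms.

~R = 4/3*γ1 - 2*γ2, and R ~R = 52/9, so R^-1 = ~R / (52/9).
R v = -64/15 + 34/15*γ12
Answer: -23/13*γ1 + 62/65*γ2


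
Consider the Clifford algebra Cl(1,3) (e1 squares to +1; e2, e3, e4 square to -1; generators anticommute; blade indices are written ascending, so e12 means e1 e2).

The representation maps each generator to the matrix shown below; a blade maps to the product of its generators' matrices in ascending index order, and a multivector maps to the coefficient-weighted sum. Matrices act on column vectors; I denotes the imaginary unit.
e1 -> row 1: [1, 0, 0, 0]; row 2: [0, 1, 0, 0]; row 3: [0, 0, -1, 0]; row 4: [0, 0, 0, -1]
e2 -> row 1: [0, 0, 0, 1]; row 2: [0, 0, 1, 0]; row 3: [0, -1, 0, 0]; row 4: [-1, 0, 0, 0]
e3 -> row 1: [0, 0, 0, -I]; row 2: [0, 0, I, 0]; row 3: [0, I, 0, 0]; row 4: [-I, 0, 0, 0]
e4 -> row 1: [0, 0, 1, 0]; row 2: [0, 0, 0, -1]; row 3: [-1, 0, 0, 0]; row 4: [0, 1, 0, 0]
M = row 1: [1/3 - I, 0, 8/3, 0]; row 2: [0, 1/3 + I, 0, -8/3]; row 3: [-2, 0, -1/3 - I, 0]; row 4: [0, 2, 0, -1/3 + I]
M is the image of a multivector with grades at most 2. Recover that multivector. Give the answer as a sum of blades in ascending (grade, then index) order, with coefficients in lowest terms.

Method: the blade images are trace-orthogonal — tr(rho(e_A) rho(e_B)^-1) = 4 if A = B and 0 otherwise — and rho(e_A)^-1 = (e_A)^2 * rho(e_A) with (e_A)^2 = +1 or -1, so the coefficient of e_A in the preimage is (e_A)^2 * tr(M rho(e_A))/4.
Nonzero projections over blades of grade <= 2: e1: (e1)^2 = +1, tr(M rho(e1)) = 4/3, coefficient 1/3; e4: (e4)^2 = -1, tr(M rho(e4)) = -28/3, coefficient 7/3; e14: (e14)^2 = +1, tr(M rho(e14)) = 4/3, coefficient 1/3; e23: (e23)^2 = -1, tr(M rho(e23)) = -4, coefficient 1. Every other blade of grade <= 2 projects to 0.
Answer: 1/3*e1 + 7/3*e4 + 1/3*e14 + e23


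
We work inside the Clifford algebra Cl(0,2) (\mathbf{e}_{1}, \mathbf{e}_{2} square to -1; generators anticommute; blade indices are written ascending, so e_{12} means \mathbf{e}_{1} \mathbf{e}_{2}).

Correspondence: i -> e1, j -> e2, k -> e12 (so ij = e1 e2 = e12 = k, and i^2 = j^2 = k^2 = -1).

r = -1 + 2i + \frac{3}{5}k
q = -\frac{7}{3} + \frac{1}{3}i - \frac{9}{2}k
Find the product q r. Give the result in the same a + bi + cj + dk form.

In blades: q = -\frac{7}{3} + \frac{1}{3} e_{1} - \frac{9}{2} e_{12}, r = -1 + 2 e_{1} + \frac{3}{5} e_{12}.
Distribute q over r term by term (generator squares from the signature, products reordered to ascending indices): (-\frac{7}{3})*r = \frac{7}{3} - \frac{14}{3} e_{1} - \frac{7}{5} e_{12}; (\frac{1}{3} e_{1})*r = -\frac{2}{3} - \frac{1}{3} e_{1} - \frac{1}{5} e_{2}; (-\frac{9}{2} e_{12})*r = \frac{27}{10} - 9 e_{2} + \frac{9}{2} e_{12}.
Sum: \frac{131}{30} - 5 e_{1} - \frac{46}{5} e_{2} + \frac{31}{10} e_{12}; translating back through the correspondence:
Answer: \frac{131}{30} - 5i - \frac{46}{5}j + \frac{31}{10}k


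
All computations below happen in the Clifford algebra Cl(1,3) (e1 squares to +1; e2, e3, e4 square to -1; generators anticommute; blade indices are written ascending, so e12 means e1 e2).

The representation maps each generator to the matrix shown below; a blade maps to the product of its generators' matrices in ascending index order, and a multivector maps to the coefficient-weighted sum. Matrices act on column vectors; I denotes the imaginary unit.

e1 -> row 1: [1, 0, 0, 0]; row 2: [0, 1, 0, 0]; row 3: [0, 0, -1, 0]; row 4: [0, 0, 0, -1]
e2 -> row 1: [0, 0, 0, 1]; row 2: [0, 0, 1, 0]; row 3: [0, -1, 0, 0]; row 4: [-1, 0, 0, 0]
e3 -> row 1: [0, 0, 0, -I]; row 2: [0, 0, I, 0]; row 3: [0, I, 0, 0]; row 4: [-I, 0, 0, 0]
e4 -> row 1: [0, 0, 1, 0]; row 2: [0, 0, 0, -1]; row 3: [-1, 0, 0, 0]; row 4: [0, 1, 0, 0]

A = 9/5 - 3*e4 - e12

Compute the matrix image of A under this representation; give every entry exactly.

Bivector images (products of the table entries): rho(e12) = rho(e1)rho(e2) = row 1: [0, 0, 0, 1]; row 2: [0, 0, 1, 0]; row 3: [0, 1, 0, 0]; row 4: [1, 0, 0, 0].
M = (9/5)*1 + (-3)*rho(e4) + (-1)*rho(e12), summed entrywise (1 is the identity matrix):
Answer: row 1: [9/5, 0, -3, -1]; row 2: [0, 9/5, -1, 3]; row 3: [3, -1, 9/5, 0]; row 4: [-1, -3, 0, 9/5]


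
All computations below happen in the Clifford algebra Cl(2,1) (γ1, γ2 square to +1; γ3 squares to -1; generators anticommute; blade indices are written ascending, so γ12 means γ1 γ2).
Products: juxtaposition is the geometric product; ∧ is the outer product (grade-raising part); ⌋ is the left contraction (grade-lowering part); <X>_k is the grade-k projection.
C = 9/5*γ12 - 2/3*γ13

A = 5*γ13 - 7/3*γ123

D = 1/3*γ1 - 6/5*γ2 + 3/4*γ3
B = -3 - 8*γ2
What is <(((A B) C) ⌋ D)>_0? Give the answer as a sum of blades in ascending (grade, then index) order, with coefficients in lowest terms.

step 1: -101/3*γ13 + 47*γ123
step 2: 202/9 + 94/3*γ2 - 423/5*γ3 - 303/5*γ23
step 3: 517/20 + 202/27*γ1 - 404/15*γ2 + 101/6*γ3
step 4: 517/20
Answer: 517/20


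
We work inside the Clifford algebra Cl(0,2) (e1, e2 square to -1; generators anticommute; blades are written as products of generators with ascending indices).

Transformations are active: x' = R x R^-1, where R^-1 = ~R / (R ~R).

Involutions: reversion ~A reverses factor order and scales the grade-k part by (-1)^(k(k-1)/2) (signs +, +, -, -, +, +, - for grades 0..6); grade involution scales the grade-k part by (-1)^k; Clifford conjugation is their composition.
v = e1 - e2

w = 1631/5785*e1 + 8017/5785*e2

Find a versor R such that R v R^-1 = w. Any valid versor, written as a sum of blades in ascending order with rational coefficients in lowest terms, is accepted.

R = v + w = 7416/5785*e1 + 2232/5785*e2 works: the equal norms (-2) guarantee its sandwich swaps v into w.
Answer: 7416/5785*e1 + 2232/5785*e2


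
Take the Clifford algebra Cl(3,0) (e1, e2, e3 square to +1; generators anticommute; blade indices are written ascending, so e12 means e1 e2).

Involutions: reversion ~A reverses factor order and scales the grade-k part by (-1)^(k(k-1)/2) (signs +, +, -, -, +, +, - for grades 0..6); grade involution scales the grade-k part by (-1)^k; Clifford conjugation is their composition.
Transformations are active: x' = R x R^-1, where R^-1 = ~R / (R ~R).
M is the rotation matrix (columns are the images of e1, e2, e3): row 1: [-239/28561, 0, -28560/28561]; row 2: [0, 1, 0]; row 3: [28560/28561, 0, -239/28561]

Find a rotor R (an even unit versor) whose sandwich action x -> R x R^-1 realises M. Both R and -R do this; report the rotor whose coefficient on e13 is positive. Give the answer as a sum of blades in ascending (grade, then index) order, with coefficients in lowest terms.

Method: write R = a + b12*e12 + b13*e13 + b23*e23 with a^2 + b12^2 + b13^2 + b23^2 = 1 (so R^-1 = ~R). Expanding the columns R e_j ~R gives tr M = 4a^2 - 1 and, from the antisymmetric part, M21 - M12 = -4a*b12, M13 - M31 = 4a*b13, M32 - M23 = -4a*b23.
Here tr M = 28083/28561, so a^2 = (1 + tr M)/4 = 14161/28561 and a = ±119/169. Taking a = 119/169: M21 - M12 = 0, M13 - M31 = -57120/28561, M32 - M23 = 0, giving b12 = 0, b13 = -120/169, b23 = 0, i.e. R = 119/169 - 120/169*e13.
Its e13 coefficient is negative, so report the other preimage -R.
Answer: -119/169 + 120/169*e13. Recall the cover is two-to-one: with M of trace 28083/28561, both preimages act alike, and the stated e13 sign chooses the sheet.


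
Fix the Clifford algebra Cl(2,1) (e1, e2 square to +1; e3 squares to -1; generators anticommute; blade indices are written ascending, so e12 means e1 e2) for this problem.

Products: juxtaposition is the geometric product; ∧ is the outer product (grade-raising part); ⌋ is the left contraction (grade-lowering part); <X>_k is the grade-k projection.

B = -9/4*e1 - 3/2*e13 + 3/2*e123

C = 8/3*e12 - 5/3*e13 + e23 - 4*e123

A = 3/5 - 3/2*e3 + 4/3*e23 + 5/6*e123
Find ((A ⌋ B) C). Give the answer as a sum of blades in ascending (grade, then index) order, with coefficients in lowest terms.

step 1: 5/4 + 29/10*e1 + 9/4*e12 - 9/10*e13 + 9/10*e123
step 2: -81/10 + 9/10*e1 + 169/30*e2 + 53/30*e3 + 73/30*e12 + 1/6*e13 - 9*e23 - 21/10*e123
Answer: -81/10 + 9/10*e1 + 169/30*e2 + 53/30*e3 + 73/30*e12 + 1/6*e13 - 9*e23 - 21/10*e123
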